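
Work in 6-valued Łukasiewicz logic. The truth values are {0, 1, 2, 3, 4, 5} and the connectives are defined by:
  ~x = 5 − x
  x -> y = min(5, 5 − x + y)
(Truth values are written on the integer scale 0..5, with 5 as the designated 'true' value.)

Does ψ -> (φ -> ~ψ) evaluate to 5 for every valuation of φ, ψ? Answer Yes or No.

Counterexample: take φ = 1, ψ = 5.
~ψ = ~5 = 0
φ -> ~ψ = 1 -> 0 = 4
ψ -> (φ -> ~ψ) = 5 -> 4 = 4
This gives 4 ≠ 5.

No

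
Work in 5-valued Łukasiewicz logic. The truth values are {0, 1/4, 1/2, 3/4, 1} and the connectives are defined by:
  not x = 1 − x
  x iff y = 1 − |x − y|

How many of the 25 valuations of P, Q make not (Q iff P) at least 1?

2

value 1: 2 assignments (counts)
value 3/4: 4 assignments
value 1/2: 6 assignments
value 1/4: 8 assignments
value 0: 5 assignments
So 2 of the 25 assignments meet the threshold.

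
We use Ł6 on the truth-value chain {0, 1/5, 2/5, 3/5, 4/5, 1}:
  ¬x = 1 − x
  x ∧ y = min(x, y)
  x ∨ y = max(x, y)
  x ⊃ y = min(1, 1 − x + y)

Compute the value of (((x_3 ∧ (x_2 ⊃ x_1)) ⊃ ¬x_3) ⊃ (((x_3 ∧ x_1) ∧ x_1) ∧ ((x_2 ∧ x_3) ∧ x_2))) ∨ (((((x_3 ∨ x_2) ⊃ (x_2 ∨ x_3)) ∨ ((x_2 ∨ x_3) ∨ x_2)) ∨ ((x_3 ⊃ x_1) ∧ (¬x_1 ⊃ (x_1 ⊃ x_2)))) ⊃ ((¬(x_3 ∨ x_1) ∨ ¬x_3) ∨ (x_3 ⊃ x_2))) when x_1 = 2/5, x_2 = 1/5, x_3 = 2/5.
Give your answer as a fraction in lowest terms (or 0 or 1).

x_2 ⊃ x_1 = 1/5 ⊃ 2/5 = 1
x_3 ∧ (x_2 ⊃ x_1) = 2/5 ∧ 1 = 2/5
¬x_3 = ¬2/5 = 3/5
(x_3 ∧ (x_2 ⊃ x_1)) ⊃ ¬x_3 = 2/5 ⊃ 3/5 = 1
x_3 ∧ x_1 = 2/5 ∧ 2/5 = 2/5
(x_3 ∧ x_1) ∧ x_1 = 2/5 ∧ 2/5 = 2/5
x_2 ∧ x_3 = 1/5 ∧ 2/5 = 1/5
(x_2 ∧ x_3) ∧ x_2 = 1/5 ∧ 1/5 = 1/5
((x_3 ∧ x_1) ∧ x_1) ∧ ((x_2 ∧ x_3) ∧ x_2) = 2/5 ∧ 1/5 = 1/5
((x_3 ∧ (x_2 ⊃ x_1)) ⊃ ¬x_3) ⊃ (((x_3 ∧ x_1) ∧ x_1) ∧ ((x_2 ∧ x_3) ∧ x_2)) = 1 ⊃ 1/5 = 1/5
x_3 ∨ x_2 = 2/5 ∨ 1/5 = 2/5
x_2 ∨ x_3 = 1/5 ∨ 2/5 = 2/5
(x_3 ∨ x_2) ⊃ (x_2 ∨ x_3) = 2/5 ⊃ 2/5 = 1
x_2 ∨ x_3 = 1/5 ∨ 2/5 = 2/5
(x_2 ∨ x_3) ∨ x_2 = 2/5 ∨ 1/5 = 2/5
((x_3 ∨ x_2) ⊃ (x_2 ∨ x_3)) ∨ ((x_2 ∨ x_3) ∨ x_2) = 1 ∨ 2/5 = 1
x_3 ⊃ x_1 = 2/5 ⊃ 2/5 = 1
¬x_1 = ¬2/5 = 3/5
x_1 ⊃ x_2 = 2/5 ⊃ 1/5 = 4/5
¬x_1 ⊃ (x_1 ⊃ x_2) = 3/5 ⊃ 4/5 = 1
(x_3 ⊃ x_1) ∧ (¬x_1 ⊃ (x_1 ⊃ x_2)) = 1 ∧ 1 = 1
(((x_3 ∨ x_2) ⊃ (x_2 ∨ x_3)) ∨ ((x_2 ∨ x_3) ∨ x_2)) ∨ ((x_3 ⊃ x_1) ∧ (¬x_1 ⊃ (x_1 ⊃ x_2))) = 1 ∨ 1 = 1
x_3 ∨ x_1 = 2/5 ∨ 2/5 = 2/5
¬(x_3 ∨ x_1) = ¬2/5 = 3/5
¬x_3 = ¬2/5 = 3/5
¬(x_3 ∨ x_1) ∨ ¬x_3 = 3/5 ∨ 3/5 = 3/5
x_3 ⊃ x_2 = 2/5 ⊃ 1/5 = 4/5
(¬(x_3 ∨ x_1) ∨ ¬x_3) ∨ (x_3 ⊃ x_2) = 3/5 ∨ 4/5 = 4/5
((((x_3 ∨ x_2) ⊃ (x_2 ∨ x_3)) ∨ ((x_2 ∨ x_3) ∨ x_2)) ∨ ((x_3 ⊃ x_1) ∧ (¬x_1 ⊃ (x_1 ⊃ x_2)))) ⊃ ((¬(x_3 ∨ x_1) ∨ ¬x_3) ∨ (x_3 ⊃ x_2)) = 1 ⊃ 4/5 = 4/5
(((x_3 ∧ (x_2 ⊃ x_1)) ⊃ ¬x_3) ⊃ (((x_3 ∧ x_1) ∧ x_1) ∧ ((x_2 ∧ x_3) ∧ x_2))) ∨ (((((x_3 ∨ x_2) ⊃ (x_2 ∨ x_3)) ∨ ((x_2 ∨ x_3) ∨ x_2)) ∨ ((x_3 ⊃ x_1) ∧ (¬x_1 ⊃ (x_1 ⊃ x_2)))) ⊃ ((¬(x_3 ∨ x_1) ∨ ¬x_3) ∨ (x_3 ⊃ x_2))) = 1/5 ∨ 4/5 = 4/5

4/5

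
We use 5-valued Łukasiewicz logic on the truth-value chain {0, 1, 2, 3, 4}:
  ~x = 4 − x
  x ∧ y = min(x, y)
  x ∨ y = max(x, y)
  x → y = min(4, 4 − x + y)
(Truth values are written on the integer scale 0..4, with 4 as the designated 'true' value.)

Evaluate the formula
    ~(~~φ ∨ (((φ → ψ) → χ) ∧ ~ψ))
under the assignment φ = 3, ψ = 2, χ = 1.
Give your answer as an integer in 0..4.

1

~φ = ~3 = 1
~~φ = ~1 = 3
φ → ψ = 3 → 2 = 3
(φ → ψ) → χ = 3 → 1 = 2
~ψ = ~2 = 2
((φ → ψ) → χ) ∧ ~ψ = 2 ∧ 2 = 2
~~φ ∨ (((φ → ψ) → χ) ∧ ~ψ) = 3 ∨ 2 = 3
~(~~φ ∨ (((φ → ψ) → χ) ∧ ~ψ)) = ~3 = 1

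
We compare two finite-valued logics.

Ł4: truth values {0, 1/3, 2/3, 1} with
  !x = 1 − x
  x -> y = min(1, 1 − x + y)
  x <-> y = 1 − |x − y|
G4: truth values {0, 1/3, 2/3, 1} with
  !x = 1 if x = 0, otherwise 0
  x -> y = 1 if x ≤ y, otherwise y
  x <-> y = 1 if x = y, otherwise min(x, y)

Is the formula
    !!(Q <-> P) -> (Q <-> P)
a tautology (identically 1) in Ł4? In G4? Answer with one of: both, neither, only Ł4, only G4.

only Ł4

In Ł4: every assignment gives 1 — tautology.
In G4: at P = 1/3, Q = 2/3 the value is 1/3 — not a tautology.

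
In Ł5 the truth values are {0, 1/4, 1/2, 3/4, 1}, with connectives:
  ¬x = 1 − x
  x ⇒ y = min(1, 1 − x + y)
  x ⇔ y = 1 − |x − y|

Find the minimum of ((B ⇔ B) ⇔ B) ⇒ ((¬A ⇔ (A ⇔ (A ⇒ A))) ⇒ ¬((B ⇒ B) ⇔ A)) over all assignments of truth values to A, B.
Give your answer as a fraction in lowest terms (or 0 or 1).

1/2

Take A = 1/2, B = 1:
B ⇔ B = 1 ⇔ 1 = 1
(B ⇔ B) ⇔ B = 1 ⇔ 1 = 1
¬A = ¬1/2 = 1/2
A ⇒ A = 1/2 ⇒ 1/2 = 1
A ⇔ (A ⇒ A) = 1/2 ⇔ 1 = 1/2
¬A ⇔ (A ⇔ (A ⇒ A)) = 1/2 ⇔ 1/2 = 1
B ⇒ B = 1 ⇒ 1 = 1
(B ⇒ B) ⇔ A = 1 ⇔ 1/2 = 1/2
¬((B ⇒ B) ⇔ A) = ¬1/2 = 1/2
(¬A ⇔ (A ⇔ (A ⇒ A))) ⇒ ¬((B ⇒ B) ⇔ A) = 1 ⇒ 1/2 = 1/2
((B ⇔ B) ⇔ B) ⇒ ((¬A ⇔ (A ⇔ (A ⇒ A))) ⇒ ¬((B ⇒ B) ⇔ A)) = 1 ⇒ 1/2 = 1/2
No assignment yields a value below 1/2, so this is the minimum.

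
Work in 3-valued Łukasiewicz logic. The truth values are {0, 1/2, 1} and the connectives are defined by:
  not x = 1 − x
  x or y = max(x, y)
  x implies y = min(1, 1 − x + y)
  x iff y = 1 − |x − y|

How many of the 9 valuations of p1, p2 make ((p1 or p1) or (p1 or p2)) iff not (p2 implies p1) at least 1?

3

p1 = 0, p2 = 0 ↦ 1  ≥
p1 = 0, p2 = 1/2 ↦ 1  ≥
p1 = 0, p2 = 1 ↦ 1  ≥
p1 = 1/2, p2 = 0 ↦ 1/2  <
p1 = 1/2, p2 = 1/2 ↦ 1/2  <
p1 = 1/2, p2 = 1 ↦ 1/2  <
p1 = 1, p2 = 0 ↦ 0  <
p1 = 1, p2 = 1/2 ↦ 0  <
p1 = 1, p2 = 1 ↦ 0  <
So 3 of the 9 assignments meet the threshold.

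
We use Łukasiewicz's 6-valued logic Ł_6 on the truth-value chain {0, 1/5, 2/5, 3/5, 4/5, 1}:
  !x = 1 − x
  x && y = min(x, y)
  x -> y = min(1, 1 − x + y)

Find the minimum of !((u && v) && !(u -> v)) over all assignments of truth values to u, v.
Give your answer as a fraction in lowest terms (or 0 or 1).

Take u = 4/5, v = 2/5:
u && v = 4/5 && 2/5 = 2/5
u -> v = 4/5 -> 2/5 = 3/5
!(u -> v) = !3/5 = 2/5
(u && v) && !(u -> v) = 2/5 && 2/5 = 2/5
!((u && v) && !(u -> v)) = !2/5 = 3/5
No assignment yields a value below 3/5, so this is the minimum.

3/5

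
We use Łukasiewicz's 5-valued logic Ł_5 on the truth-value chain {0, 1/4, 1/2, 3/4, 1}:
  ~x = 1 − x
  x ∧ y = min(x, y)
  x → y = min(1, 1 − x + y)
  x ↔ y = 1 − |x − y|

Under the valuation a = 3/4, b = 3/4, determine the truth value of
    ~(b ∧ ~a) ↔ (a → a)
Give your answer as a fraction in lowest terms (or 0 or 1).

~a = ~3/4 = 1/4
b ∧ ~a = 3/4 ∧ 1/4 = 1/4
~(b ∧ ~a) = ~1/4 = 3/4
a → a = 3/4 → 3/4 = 1
~(b ∧ ~a) ↔ (a → a) = 3/4 ↔ 1 = 3/4

3/4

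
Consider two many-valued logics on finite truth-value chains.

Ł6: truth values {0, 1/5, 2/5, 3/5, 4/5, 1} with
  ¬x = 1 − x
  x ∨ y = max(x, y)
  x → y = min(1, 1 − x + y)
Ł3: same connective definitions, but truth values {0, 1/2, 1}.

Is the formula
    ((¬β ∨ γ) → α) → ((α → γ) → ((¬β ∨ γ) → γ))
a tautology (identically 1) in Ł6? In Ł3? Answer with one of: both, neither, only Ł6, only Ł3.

both

In Ł6: every assignment gives 1 — tautology.
In Ł3: every assignment gives 1 — tautology.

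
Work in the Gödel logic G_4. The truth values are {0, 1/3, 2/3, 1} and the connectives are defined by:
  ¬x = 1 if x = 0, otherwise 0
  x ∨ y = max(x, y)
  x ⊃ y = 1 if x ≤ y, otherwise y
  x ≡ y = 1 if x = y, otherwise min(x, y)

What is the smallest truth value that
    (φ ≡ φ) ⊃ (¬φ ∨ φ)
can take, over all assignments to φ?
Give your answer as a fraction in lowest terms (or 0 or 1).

Take φ = 1/3:
φ ≡ φ = 1/3 ≡ 1/3 = 1
¬φ = ¬1/3 = 0
¬φ ∨ φ = 0 ∨ 1/3 = 1/3
(φ ≡ φ) ⊃ (¬φ ∨ φ) = 1 ⊃ 1/3 = 1/3
No assignment yields a value below 1/3, so this is the minimum.

1/3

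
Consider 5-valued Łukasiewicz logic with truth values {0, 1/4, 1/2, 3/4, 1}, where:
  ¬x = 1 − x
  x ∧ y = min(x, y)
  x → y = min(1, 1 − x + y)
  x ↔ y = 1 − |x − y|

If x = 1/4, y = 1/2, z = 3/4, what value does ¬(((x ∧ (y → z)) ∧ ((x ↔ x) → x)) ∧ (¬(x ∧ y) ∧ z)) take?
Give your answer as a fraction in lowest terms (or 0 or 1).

y → z = 1/2 → 3/4 = 1
x ∧ (y → z) = 1/4 ∧ 1 = 1/4
x ↔ x = 1/4 ↔ 1/4 = 1
(x ↔ x) → x = 1 → 1/4 = 1/4
(x ∧ (y → z)) ∧ ((x ↔ x) → x) = 1/4 ∧ 1/4 = 1/4
x ∧ y = 1/4 ∧ 1/2 = 1/4
¬(x ∧ y) = ¬1/4 = 3/4
¬(x ∧ y) ∧ z = 3/4 ∧ 3/4 = 3/4
((x ∧ (y → z)) ∧ ((x ↔ x) → x)) ∧ (¬(x ∧ y) ∧ z) = 1/4 ∧ 3/4 = 1/4
¬(((x ∧ (y → z)) ∧ ((x ↔ x) → x)) ∧ (¬(x ∧ y) ∧ z)) = ¬1/4 = 3/4

3/4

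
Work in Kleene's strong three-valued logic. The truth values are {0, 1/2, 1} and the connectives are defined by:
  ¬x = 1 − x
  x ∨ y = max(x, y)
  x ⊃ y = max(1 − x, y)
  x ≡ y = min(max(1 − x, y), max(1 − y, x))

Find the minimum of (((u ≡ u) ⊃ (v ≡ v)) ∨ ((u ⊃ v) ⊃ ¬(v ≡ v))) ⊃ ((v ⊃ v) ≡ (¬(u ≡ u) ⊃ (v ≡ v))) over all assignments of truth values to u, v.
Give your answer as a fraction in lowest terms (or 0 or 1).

1/2

Take u = 0, v = 1/2:
u ≡ u = 0 ≡ 0 = 1
v ≡ v = 1/2 ≡ 1/2 = 1/2
(u ≡ u) ⊃ (v ≡ v) = 1 ⊃ 1/2 = 1/2
u ⊃ v = 0 ⊃ 1/2 = 1
v ≡ v = 1/2 ≡ 1/2 = 1/2
¬(v ≡ v) = ¬1/2 = 1/2
(u ⊃ v) ⊃ ¬(v ≡ v) = 1 ⊃ 1/2 = 1/2
((u ≡ u) ⊃ (v ≡ v)) ∨ ((u ⊃ v) ⊃ ¬(v ≡ v)) = 1/2 ∨ 1/2 = 1/2
v ⊃ v = 1/2 ⊃ 1/2 = 1/2
u ≡ u = 0 ≡ 0 = 1
¬(u ≡ u) = ¬1 = 0
v ≡ v = 1/2 ≡ 1/2 = 1/2
¬(u ≡ u) ⊃ (v ≡ v) = 0 ⊃ 1/2 = 1
(v ⊃ v) ≡ (¬(u ≡ u) ⊃ (v ≡ v)) = 1/2 ≡ 1 = 1/2
(((u ≡ u) ⊃ (v ≡ v)) ∨ ((u ⊃ v) ⊃ ¬(v ≡ v))) ⊃ ((v ⊃ v) ≡ (¬(u ≡ u) ⊃ (v ≡ v))) = 1/2 ⊃ 1/2 = 1/2
No assignment yields a value below 1/2, so this is the minimum.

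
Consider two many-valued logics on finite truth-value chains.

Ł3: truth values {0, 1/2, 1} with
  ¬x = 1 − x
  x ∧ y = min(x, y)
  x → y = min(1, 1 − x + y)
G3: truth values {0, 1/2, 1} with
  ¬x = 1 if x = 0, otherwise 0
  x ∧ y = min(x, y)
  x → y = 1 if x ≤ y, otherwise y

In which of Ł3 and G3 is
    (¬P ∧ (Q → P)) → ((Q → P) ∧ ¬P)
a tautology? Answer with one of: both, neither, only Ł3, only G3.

In Ł3: every assignment gives 1 — tautology.
In G3: every assignment gives 1 — tautology.

both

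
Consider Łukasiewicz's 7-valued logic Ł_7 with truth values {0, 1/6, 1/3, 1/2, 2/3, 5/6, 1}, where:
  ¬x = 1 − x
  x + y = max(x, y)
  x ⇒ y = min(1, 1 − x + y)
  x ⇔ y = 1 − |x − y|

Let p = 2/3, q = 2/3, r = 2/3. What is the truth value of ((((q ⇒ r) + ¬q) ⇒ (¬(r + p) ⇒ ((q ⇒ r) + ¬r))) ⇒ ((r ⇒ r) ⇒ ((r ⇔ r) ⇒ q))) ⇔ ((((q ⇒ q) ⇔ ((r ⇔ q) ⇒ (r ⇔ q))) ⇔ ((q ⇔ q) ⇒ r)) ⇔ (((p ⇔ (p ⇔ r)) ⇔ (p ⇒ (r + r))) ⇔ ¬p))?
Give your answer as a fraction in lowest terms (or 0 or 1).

q ⇒ r = 2/3 ⇒ 2/3 = 1
¬q = ¬2/3 = 1/3
(q ⇒ r) + ¬q = 1 + 1/3 = 1
r + p = 2/3 + 2/3 = 2/3
¬(r + p) = ¬2/3 = 1/3
q ⇒ r = 2/3 ⇒ 2/3 = 1
¬r = ¬2/3 = 1/3
(q ⇒ r) + ¬r = 1 + 1/3 = 1
¬(r + p) ⇒ ((q ⇒ r) + ¬r) = 1/3 ⇒ 1 = 1
((q ⇒ r) + ¬q) ⇒ (¬(r + p) ⇒ ((q ⇒ r) + ¬r)) = 1 ⇒ 1 = 1
r ⇒ r = 2/3 ⇒ 2/3 = 1
r ⇔ r = 2/3 ⇔ 2/3 = 1
(r ⇔ r) ⇒ q = 1 ⇒ 2/3 = 2/3
(r ⇒ r) ⇒ ((r ⇔ r) ⇒ q) = 1 ⇒ 2/3 = 2/3
(((q ⇒ r) + ¬q) ⇒ (¬(r + p) ⇒ ((q ⇒ r) + ¬r))) ⇒ ((r ⇒ r) ⇒ ((r ⇔ r) ⇒ q)) = 1 ⇒ 2/3 = 2/3
q ⇒ q = 2/3 ⇒ 2/3 = 1
r ⇔ q = 2/3 ⇔ 2/3 = 1
r ⇔ q = 2/3 ⇔ 2/3 = 1
(r ⇔ q) ⇒ (r ⇔ q) = 1 ⇒ 1 = 1
(q ⇒ q) ⇔ ((r ⇔ q) ⇒ (r ⇔ q)) = 1 ⇔ 1 = 1
q ⇔ q = 2/3 ⇔ 2/3 = 1
(q ⇔ q) ⇒ r = 1 ⇒ 2/3 = 2/3
((q ⇒ q) ⇔ ((r ⇔ q) ⇒ (r ⇔ q))) ⇔ ((q ⇔ q) ⇒ r) = 1 ⇔ 2/3 = 2/3
p ⇔ r = 2/3 ⇔ 2/3 = 1
p ⇔ (p ⇔ r) = 2/3 ⇔ 1 = 2/3
r + r = 2/3 + 2/3 = 2/3
p ⇒ (r + r) = 2/3 ⇒ 2/3 = 1
(p ⇔ (p ⇔ r)) ⇔ (p ⇒ (r + r)) = 2/3 ⇔ 1 = 2/3
¬p = ¬2/3 = 1/3
((p ⇔ (p ⇔ r)) ⇔ (p ⇒ (r + r))) ⇔ ¬p = 2/3 ⇔ 1/3 = 2/3
(((q ⇒ q) ⇔ ((r ⇔ q) ⇒ (r ⇔ q))) ⇔ ((q ⇔ q) ⇒ r)) ⇔ (((p ⇔ (p ⇔ r)) ⇔ (p ⇒ (r + r))) ⇔ ¬p) = 2/3 ⇔ 2/3 = 1
((((q ⇒ r) + ¬q) ⇒ (¬(r + p) ⇒ ((q ⇒ r) + ¬r))) ⇒ ((r ⇒ r) ⇒ ((r ⇔ r) ⇒ q))) ⇔ ((((q ⇒ q) ⇔ ((r ⇔ q) ⇒ (r ⇔ q))) ⇔ ((q ⇔ q) ⇒ r)) ⇔ (((p ⇔ (p ⇔ r)) ⇔ (p ⇒ (r + r))) ⇔ ¬p)) = 2/3 ⇔ 1 = 2/3

2/3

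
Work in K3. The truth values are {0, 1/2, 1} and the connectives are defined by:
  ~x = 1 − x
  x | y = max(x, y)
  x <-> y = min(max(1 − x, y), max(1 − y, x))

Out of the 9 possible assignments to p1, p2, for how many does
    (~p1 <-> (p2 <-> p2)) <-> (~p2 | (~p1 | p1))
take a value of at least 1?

2

p1 = 0, p2 = 0 ↦ 1  ≥
p1 = 0, p2 = 1/2 ↦ 1/2  <
p1 = 0, p2 = 1 ↦ 1  ≥
p1 = 1/2, p2 = 0 ↦ 1/2  <
p1 = 1/2, p2 = 1/2 ↦ 1/2  <
p1 = 1/2, p2 = 1 ↦ 1/2  <
p1 = 1, p2 = 0 ↦ 0  <
p1 = 1, p2 = 1/2 ↦ 1/2  <
p1 = 1, p2 = 1 ↦ 0  <
So 2 of the 9 assignments meet the threshold.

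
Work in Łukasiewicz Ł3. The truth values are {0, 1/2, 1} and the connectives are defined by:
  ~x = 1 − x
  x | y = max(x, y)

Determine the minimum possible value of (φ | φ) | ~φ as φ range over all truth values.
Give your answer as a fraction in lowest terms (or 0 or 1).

Take φ = 1/2:
φ | φ = 1/2 | 1/2 = 1/2
~φ = ~1/2 = 1/2
(φ | φ) | ~φ = 1/2 | 1/2 = 1/2
No assignment yields a value below 1/2, so this is the minimum.

1/2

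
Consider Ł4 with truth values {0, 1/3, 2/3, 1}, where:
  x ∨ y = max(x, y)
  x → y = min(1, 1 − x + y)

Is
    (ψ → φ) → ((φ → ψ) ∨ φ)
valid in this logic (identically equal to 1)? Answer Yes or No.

No

Counterexample: take φ = 1/3, ψ = 0.
ψ → φ = 0 → 1/3 = 1
φ → ψ = 1/3 → 0 = 2/3
(φ → ψ) ∨ φ = 2/3 ∨ 1/3 = 2/3
(ψ → φ) → ((φ → ψ) ∨ φ) = 1 → 2/3 = 2/3
This gives 2/3 ≠ 1.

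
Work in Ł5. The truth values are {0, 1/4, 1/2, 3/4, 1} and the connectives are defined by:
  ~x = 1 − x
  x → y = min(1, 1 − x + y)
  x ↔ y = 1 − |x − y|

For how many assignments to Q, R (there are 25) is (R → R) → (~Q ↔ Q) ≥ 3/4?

value 1: 5 assignments (counts)
value 1/2: 10 assignments
value 0: 10 assignments
So 5 of the 25 assignments meet the threshold.

5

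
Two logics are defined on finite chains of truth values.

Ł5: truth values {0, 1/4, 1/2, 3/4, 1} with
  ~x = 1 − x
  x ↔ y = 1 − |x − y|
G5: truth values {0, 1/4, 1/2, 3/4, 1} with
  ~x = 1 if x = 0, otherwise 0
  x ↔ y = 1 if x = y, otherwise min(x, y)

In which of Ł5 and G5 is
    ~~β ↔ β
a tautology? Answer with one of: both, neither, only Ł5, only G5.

only Ł5

In Ł5: every assignment gives 1 — tautology.
In G5: at β = 1/4 the value is 1/4 — not a tautology.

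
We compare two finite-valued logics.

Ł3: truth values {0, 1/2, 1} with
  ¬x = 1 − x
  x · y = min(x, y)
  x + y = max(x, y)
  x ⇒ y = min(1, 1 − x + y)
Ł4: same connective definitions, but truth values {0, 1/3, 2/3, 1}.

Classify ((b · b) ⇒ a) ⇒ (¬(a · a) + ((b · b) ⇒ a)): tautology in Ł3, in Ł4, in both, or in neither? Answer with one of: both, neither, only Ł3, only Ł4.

both

In Ł3: every assignment gives 1 — tautology.
In Ł4: every assignment gives 1 — tautology.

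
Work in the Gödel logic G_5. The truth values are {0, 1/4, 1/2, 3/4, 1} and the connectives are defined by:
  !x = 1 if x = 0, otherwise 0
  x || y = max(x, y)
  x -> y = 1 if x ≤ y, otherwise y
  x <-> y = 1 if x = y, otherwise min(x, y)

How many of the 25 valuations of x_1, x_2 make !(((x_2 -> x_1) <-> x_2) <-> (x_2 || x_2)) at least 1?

value 1: 4 assignments (counts)
value 0: 21 assignments
So 4 of the 25 assignments meet the threshold.

4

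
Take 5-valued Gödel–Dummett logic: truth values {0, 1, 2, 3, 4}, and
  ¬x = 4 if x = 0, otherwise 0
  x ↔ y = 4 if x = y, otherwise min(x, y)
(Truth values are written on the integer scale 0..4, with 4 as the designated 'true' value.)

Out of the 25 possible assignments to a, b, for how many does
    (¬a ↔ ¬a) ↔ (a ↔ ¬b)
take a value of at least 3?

6

value 4: 5 assignments (counts)
value 3: 1 assignment (counts)
value 2: 1 assignment
value 1: 1 assignment
value 0: 17 assignments
So 6 of the 25 assignments meet the threshold.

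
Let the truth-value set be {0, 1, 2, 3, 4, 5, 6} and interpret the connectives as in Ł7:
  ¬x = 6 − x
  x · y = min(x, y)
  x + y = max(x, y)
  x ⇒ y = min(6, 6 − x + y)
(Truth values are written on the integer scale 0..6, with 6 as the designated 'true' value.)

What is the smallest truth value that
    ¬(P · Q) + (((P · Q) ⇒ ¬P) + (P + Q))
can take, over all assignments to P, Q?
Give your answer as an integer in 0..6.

4

Take P = 4, Q = 4:
P · Q = 4 · 4 = 4
¬(P · Q) = ¬4 = 2
P · Q = 4 · 4 = 4
¬P = ¬4 = 2
(P · Q) ⇒ ¬P = 4 ⇒ 2 = 4
P + Q = 4 + 4 = 4
((P · Q) ⇒ ¬P) + (P + Q) = 4 + 4 = 4
¬(P · Q) + (((P · Q) ⇒ ¬P) + (P + Q)) = 2 + 4 = 4
No assignment yields a value below 4, so this is the minimum.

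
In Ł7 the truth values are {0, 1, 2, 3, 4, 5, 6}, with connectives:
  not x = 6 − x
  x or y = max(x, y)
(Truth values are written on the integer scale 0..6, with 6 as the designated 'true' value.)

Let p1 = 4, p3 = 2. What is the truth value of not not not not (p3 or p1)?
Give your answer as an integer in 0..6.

p3 or p1 = 2 or 4 = 4
not (p3 or p1) = not 4 = 2
not not (p3 or p1) = not 2 = 4
not not not (p3 or p1) = not 4 = 2
not not not not (p3 or p1) = not 2 = 4

4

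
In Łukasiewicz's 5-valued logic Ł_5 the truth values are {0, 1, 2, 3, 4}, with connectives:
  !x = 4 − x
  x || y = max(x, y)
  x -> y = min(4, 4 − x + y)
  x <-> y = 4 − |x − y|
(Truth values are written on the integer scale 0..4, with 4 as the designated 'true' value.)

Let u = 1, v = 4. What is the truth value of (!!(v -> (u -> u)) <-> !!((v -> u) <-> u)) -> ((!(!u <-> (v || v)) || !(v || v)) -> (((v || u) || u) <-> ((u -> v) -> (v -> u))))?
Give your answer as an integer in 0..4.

u -> u = 1 -> 1 = 4
v -> (u -> u) = 4 -> 4 = 4
!(v -> (u -> u)) = !4 = 0
!!(v -> (u -> u)) = !0 = 4
v -> u = 4 -> 1 = 1
(v -> u) <-> u = 1 <-> 1 = 4
!((v -> u) <-> u) = !4 = 0
!!((v -> u) <-> u) = !0 = 4
!!(v -> (u -> u)) <-> !!((v -> u) <-> u) = 4 <-> 4 = 4
!u = !1 = 3
v || v = 4 || 4 = 4
!u <-> (v || v) = 3 <-> 4 = 3
!(!u <-> (v || v)) = !3 = 1
v || v = 4 || 4 = 4
!(v || v) = !4 = 0
!(!u <-> (v || v)) || !(v || v) = 1 || 0 = 1
v || u = 4 || 1 = 4
(v || u) || u = 4 || 1 = 4
u -> v = 1 -> 4 = 4
v -> u = 4 -> 1 = 1
(u -> v) -> (v -> u) = 4 -> 1 = 1
((v || u) || u) <-> ((u -> v) -> (v -> u)) = 4 <-> 1 = 1
(!(!u <-> (v || v)) || !(v || v)) -> (((v || u) || u) <-> ((u -> v) -> (v -> u))) = 1 -> 1 = 4
(!!(v -> (u -> u)) <-> !!((v -> u) <-> u)) -> ((!(!u <-> (v || v)) || !(v || v)) -> (((v || u) || u) <-> ((u -> v) -> (v -> u)))) = 4 -> 4 = 4

4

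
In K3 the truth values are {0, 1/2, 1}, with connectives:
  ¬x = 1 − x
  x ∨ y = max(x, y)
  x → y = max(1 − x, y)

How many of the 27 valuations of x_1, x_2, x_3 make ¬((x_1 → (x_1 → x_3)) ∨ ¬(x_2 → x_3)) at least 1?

1

value 1: 1 assignment (counts)
value 1/2: 9 assignments
value 0: 17 assignments
So 1 of the 27 assignments meets the threshold.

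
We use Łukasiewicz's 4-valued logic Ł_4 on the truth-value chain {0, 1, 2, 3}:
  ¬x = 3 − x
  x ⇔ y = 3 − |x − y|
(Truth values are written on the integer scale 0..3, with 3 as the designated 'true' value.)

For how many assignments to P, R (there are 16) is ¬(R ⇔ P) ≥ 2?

6

P = 0, R = 0 ↦ 0  <
P = 0, R = 1 ↦ 1  <
P = 0, R = 2 ↦ 2  ≥
P = 0, R = 3 ↦ 3  ≥
P = 1, R = 0 ↦ 1  <
P = 1, R = 1 ↦ 0  <
P = 1, R = 2 ↦ 1  <
P = 1, R = 3 ↦ 2  ≥
P = 2, R = 0 ↦ 2  ≥
P = 2, R = 1 ↦ 1  <
P = 2, R = 2 ↦ 0  <
P = 2, R = 3 ↦ 1  <
P = 3, R = 0 ↦ 3  ≥
P = 3, R = 1 ↦ 2  ≥
P = 3, R = 2 ↦ 1  <
P = 3, R = 3 ↦ 0  <
So 6 of the 16 assignments meet the threshold.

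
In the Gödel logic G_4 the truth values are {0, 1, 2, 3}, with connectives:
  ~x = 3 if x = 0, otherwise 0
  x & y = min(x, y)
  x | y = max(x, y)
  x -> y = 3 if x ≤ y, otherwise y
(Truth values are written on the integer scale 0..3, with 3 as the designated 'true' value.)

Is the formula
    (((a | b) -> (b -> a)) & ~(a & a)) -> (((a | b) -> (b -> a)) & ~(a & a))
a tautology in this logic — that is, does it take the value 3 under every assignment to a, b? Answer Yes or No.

Yes

a = 0, b = 0 ↦ 3
a = 0, b = 1 ↦ 3
a = 0, b = 2 ↦ 3
a = 0, b = 3 ↦ 3
a = 1, b = 0 ↦ 3
a = 1, b = 1 ↦ 3
a = 1, b = 2 ↦ 3
a = 1, b = 3 ↦ 3
a = 2, b = 0 ↦ 3
a = 2, b = 1 ↦ 3
a = 2, b = 2 ↦ 3
a = 2, b = 3 ↦ 3
a = 3, b = 0 ↦ 3
a = 3, b = 1 ↦ 3
a = 3, b = 2 ↦ 3
a = 3, b = 3 ↦ 3
Every assignment gives a value ≥ 3.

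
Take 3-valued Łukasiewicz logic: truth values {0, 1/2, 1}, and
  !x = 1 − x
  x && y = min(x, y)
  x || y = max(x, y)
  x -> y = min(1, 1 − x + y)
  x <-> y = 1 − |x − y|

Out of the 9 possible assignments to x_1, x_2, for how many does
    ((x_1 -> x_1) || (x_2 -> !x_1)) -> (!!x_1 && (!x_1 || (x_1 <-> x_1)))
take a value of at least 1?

x_1 = 0, x_2 = 0 ↦ 0  <
x_1 = 0, x_2 = 1/2 ↦ 0  <
x_1 = 0, x_2 = 1 ↦ 0  <
x_1 = 1/2, x_2 = 0 ↦ 1/2  <
x_1 = 1/2, x_2 = 1/2 ↦ 1/2  <
x_1 = 1/2, x_2 = 1 ↦ 1/2  <
x_1 = 1, x_2 = 0 ↦ 1  ≥
x_1 = 1, x_2 = 1/2 ↦ 1  ≥
x_1 = 1, x_2 = 1 ↦ 1  ≥
So 3 of the 9 assignments meet the threshold.

3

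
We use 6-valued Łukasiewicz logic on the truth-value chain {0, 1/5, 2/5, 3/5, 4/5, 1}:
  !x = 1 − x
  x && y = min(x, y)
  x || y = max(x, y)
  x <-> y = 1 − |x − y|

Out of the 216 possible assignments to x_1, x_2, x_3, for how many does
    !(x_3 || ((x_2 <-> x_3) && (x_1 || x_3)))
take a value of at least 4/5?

value 1: 11 assignments (counts)
value 4/5: 25 assignments (counts)
value 3/5: 36 assignments
value 2/5: 50 assignments
value 1/5: 53 assignments
value 0: 41 assignments
So 36 of the 216 assignments meet the threshold.

36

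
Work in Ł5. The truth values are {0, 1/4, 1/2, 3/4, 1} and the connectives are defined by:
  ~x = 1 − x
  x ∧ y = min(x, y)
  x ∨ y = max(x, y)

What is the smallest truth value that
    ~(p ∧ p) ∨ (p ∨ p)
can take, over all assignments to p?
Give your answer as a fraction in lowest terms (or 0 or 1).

Take p = 1/2:
p ∧ p = 1/2 ∧ 1/2 = 1/2
~(p ∧ p) = ~1/2 = 1/2
p ∨ p = 1/2 ∨ 1/2 = 1/2
~(p ∧ p) ∨ (p ∨ p) = 1/2 ∨ 1/2 = 1/2
No assignment yields a value below 1/2, so this is the minimum.

1/2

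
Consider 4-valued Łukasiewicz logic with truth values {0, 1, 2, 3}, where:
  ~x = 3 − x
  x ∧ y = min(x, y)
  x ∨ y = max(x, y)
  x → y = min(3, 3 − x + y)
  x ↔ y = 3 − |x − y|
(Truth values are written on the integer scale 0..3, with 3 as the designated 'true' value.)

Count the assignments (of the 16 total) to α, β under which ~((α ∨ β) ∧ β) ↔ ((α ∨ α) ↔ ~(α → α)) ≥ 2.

10

α = 0, β = 0 ↦ 3  ≥
α = 0, β = 1 ↦ 2  ≥
α = 0, β = 2 ↦ 1  <
α = 0, β = 3 ↦ 0  <
α = 1, β = 0 ↦ 2  ≥
α = 1, β = 1 ↦ 3  ≥
α = 1, β = 2 ↦ 2  ≥
α = 1, β = 3 ↦ 1  <
α = 2, β = 0 ↦ 1  <
α = 2, β = 1 ↦ 2  ≥
α = 2, β = 2 ↦ 3  ≥
α = 2, β = 3 ↦ 2  ≥
α = 3, β = 0 ↦ 0  <
α = 3, β = 1 ↦ 1  <
α = 3, β = 2 ↦ 2  ≥
α = 3, β = 3 ↦ 3  ≥
So 10 of the 16 assignments meet the threshold.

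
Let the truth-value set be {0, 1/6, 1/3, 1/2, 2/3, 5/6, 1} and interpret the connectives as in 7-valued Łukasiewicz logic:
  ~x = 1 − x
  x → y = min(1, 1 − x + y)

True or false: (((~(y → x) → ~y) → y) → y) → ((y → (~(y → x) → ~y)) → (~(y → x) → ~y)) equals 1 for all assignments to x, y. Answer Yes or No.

Yes

At x = 1/3, y = 0, for instance:
y → x = 0 → 1/3 = 1
~(y → x) = ~1 = 0
~y = ~0 = 1
~(y → x) → ~y = 0 → 1 = 1
(~(y → x) → ~y) → y = 1 → 0 = 0
((~(y → x) → ~y) → y) → y = 0 → 0 = 1
y → (~(y → x) → ~y) = 0 → 1 = 1
(y → (~(y → x) → ~y)) → (~(y → x) → ~y) = 1 → 1 = 1
(((~(y → x) → ~y) → y) → y) → ((y → (~(y → x) → ~y)) → (~(y → x) → ~y)) = 1 → 1 = 1
and checking the remaining 48 assignments likewise gives ≥ 1 in every case.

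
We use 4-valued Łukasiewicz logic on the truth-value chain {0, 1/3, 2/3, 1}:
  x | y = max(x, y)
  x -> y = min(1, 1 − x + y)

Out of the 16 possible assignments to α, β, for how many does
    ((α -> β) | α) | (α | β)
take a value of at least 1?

α = 0, β = 0 ↦ 1  ≥
α = 0, β = 1/3 ↦ 1  ≥
α = 0, β = 2/3 ↦ 1  ≥
α = 0, β = 1 ↦ 1  ≥
α = 1/3, β = 0 ↦ 2/3  <
α = 1/3, β = 1/3 ↦ 1  ≥
α = 1/3, β = 2/3 ↦ 1  ≥
α = 1/3, β = 1 ↦ 1  ≥
α = 2/3, β = 0 ↦ 2/3  <
α = 2/3, β = 1/3 ↦ 2/3  <
α = 2/3, β = 2/3 ↦ 1  ≥
α = 2/3, β = 1 ↦ 1  ≥
α = 1, β = 0 ↦ 1  ≥
α = 1, β = 1/3 ↦ 1  ≥
α = 1, β = 2/3 ↦ 1  ≥
α = 1, β = 1 ↦ 1  ≥
So 13 of the 16 assignments meet the threshold.

13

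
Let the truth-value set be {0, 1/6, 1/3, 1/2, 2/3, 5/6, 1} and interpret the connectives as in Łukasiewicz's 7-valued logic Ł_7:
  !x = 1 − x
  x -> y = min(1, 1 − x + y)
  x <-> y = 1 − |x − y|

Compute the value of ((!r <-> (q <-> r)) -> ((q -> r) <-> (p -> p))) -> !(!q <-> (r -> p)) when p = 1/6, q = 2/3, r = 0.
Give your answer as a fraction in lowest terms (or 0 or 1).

!r = !0 = 1
q <-> r = 2/3 <-> 0 = 1/3
!r <-> (q <-> r) = 1 <-> 1/3 = 1/3
q -> r = 2/3 -> 0 = 1/3
p -> p = 1/6 -> 1/6 = 1
(q -> r) <-> (p -> p) = 1/3 <-> 1 = 1/3
(!r <-> (q <-> r)) -> ((q -> r) <-> (p -> p)) = 1/3 -> 1/3 = 1
!q = !2/3 = 1/3
r -> p = 0 -> 1/6 = 1
!q <-> (r -> p) = 1/3 <-> 1 = 1/3
!(!q <-> (r -> p)) = !1/3 = 2/3
((!r <-> (q <-> r)) -> ((q -> r) <-> (p -> p))) -> !(!q <-> (r -> p)) = 1 -> 2/3 = 2/3

2/3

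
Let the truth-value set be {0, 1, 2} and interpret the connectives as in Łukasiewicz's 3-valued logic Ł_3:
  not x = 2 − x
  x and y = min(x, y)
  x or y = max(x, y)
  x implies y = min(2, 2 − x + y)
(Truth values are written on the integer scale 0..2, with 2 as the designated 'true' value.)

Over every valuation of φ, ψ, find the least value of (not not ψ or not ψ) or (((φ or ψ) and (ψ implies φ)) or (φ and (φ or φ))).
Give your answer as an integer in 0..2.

Take φ = 0, ψ = 1:
not ψ = not 1 = 1
not not ψ = not 1 = 1
not ψ = not 1 = 1
not not ψ or not ψ = 1 or 1 = 1
φ or ψ = 0 or 1 = 1
ψ implies φ = 1 implies 0 = 1
(φ or ψ) and (ψ implies φ) = 1 and 1 = 1
φ or φ = 0 or 0 = 0
φ and (φ or φ) = 0 and 0 = 0
((φ or ψ) and (ψ implies φ)) or (φ and (φ or φ)) = 1 or 0 = 1
(not not ψ or not ψ) or (((φ or ψ) and (ψ implies φ)) or (φ and (φ or φ))) = 1 or 1 = 1
No assignment yields a value below 1, so this is the minimum.

1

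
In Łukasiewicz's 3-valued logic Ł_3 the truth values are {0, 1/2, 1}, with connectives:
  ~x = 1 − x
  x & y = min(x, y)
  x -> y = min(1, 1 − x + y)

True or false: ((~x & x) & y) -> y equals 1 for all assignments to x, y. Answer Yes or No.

Yes

x = 0, y = 0 ↦ 1
x = 0, y = 1/2 ↦ 1
x = 0, y = 1 ↦ 1
x = 1/2, y = 0 ↦ 1
x = 1/2, y = 1/2 ↦ 1
x = 1/2, y = 1 ↦ 1
x = 1, y = 0 ↦ 1
x = 1, y = 1/2 ↦ 1
x = 1, y = 1 ↦ 1
Every assignment gives a value ≥ 1.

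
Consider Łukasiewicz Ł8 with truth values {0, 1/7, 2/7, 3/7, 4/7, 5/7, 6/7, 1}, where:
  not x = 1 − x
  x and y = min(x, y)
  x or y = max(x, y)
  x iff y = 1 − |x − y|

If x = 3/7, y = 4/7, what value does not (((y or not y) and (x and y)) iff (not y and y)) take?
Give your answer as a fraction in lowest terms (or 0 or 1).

not y = not 4/7 = 3/7
y or not y = 4/7 or 3/7 = 4/7
x and y = 3/7 and 4/7 = 3/7
(y or not y) and (x and y) = 4/7 and 3/7 = 3/7
not y = not 4/7 = 3/7
not y and y = 3/7 and 4/7 = 3/7
((y or not y) and (x and y)) iff (not y and y) = 3/7 iff 3/7 = 1
not (((y or not y) and (x and y)) iff (not y and y)) = not 1 = 0

0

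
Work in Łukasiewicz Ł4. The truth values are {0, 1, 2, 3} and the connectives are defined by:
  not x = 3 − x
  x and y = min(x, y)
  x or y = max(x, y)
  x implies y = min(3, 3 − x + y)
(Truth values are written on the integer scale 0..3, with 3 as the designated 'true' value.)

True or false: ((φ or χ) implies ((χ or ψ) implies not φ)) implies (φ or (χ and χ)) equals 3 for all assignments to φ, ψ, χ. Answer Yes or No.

Counterexample: take φ = 0, ψ = 0, χ = 0.
φ or χ = 0 or 0 = 0
χ or ψ = 0 or 0 = 0
not φ = not 0 = 3
(χ or ψ) implies not φ = 0 implies 3 = 3
(φ or χ) implies ((χ or ψ) implies not φ) = 0 implies 3 = 3
χ and χ = 0 and 0 = 0
φ or (χ and χ) = 0 or 0 = 0
((φ or χ) implies ((χ or ψ) implies not φ)) implies (φ or (χ and χ)) = 3 implies 0 = 0
This gives 0 ≠ 3.

No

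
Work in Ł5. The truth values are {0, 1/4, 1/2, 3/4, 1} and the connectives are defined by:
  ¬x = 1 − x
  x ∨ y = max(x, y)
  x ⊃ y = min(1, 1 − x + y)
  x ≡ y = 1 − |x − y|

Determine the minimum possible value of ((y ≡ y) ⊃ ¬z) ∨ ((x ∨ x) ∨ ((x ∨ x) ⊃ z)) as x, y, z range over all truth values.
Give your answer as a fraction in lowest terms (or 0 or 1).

3/4

Take x = 1/2, y = 0, z = 1/4:
y ≡ y = 0 ≡ 0 = 1
¬z = ¬1/4 = 3/4
(y ≡ y) ⊃ ¬z = 1 ⊃ 3/4 = 3/4
x ∨ x = 1/2 ∨ 1/2 = 1/2
x ∨ x = 1/2 ∨ 1/2 = 1/2
(x ∨ x) ⊃ z = 1/2 ⊃ 1/4 = 3/4
(x ∨ x) ∨ ((x ∨ x) ⊃ z) = 1/2 ∨ 3/4 = 3/4
((y ≡ y) ⊃ ¬z) ∨ ((x ∨ x) ∨ ((x ∨ x) ⊃ z)) = 3/4 ∨ 3/4 = 3/4
No assignment yields a value below 3/4, so this is the minimum.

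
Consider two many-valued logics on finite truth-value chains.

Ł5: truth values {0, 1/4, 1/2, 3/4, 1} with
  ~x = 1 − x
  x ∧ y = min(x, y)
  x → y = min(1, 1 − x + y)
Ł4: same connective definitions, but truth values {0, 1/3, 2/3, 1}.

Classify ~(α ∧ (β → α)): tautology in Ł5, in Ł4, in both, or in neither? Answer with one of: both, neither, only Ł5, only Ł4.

neither

In Ł5: at α = 1/4, β = 0 the value is 3/4 — not a tautology.
In Ł4: at α = 1/3, β = 0 the value is 2/3 — not a tautology.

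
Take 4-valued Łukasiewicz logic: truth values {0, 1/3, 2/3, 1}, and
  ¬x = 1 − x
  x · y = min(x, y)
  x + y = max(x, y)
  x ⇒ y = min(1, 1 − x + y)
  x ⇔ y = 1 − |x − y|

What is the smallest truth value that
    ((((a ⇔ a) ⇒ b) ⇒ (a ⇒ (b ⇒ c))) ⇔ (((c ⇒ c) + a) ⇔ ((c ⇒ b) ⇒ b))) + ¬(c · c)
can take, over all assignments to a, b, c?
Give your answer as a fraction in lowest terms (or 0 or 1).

Take a = 0, b = 0, c = 1/3:
a ⇔ a = 0 ⇔ 0 = 1
(a ⇔ a) ⇒ b = 1 ⇒ 0 = 0
b ⇒ c = 0 ⇒ 1/3 = 1
a ⇒ (b ⇒ c) = 0 ⇒ 1 = 1
((a ⇔ a) ⇒ b) ⇒ (a ⇒ (b ⇒ c)) = 0 ⇒ 1 = 1
c ⇒ c = 1/3 ⇒ 1/3 = 1
(c ⇒ c) + a = 1 + 0 = 1
c ⇒ b = 1/3 ⇒ 0 = 2/3
(c ⇒ b) ⇒ b = 2/3 ⇒ 0 = 1/3
((c ⇒ c) + a) ⇔ ((c ⇒ b) ⇒ b) = 1 ⇔ 1/3 = 1/3
(((a ⇔ a) ⇒ b) ⇒ (a ⇒ (b ⇒ c))) ⇔ (((c ⇒ c) + a) ⇔ ((c ⇒ b) ⇒ b)) = 1 ⇔ 1/3 = 1/3
c · c = 1/3 · 1/3 = 1/3
¬(c · c) = ¬1/3 = 2/3
((((a ⇔ a) ⇒ b) ⇒ (a ⇒ (b ⇒ c))) ⇔ (((c ⇒ c) + a) ⇔ ((c ⇒ b) ⇒ b))) + ¬(c · c) = 1/3 + 2/3 = 2/3
No assignment yields a value below 2/3, so this is the minimum.

2/3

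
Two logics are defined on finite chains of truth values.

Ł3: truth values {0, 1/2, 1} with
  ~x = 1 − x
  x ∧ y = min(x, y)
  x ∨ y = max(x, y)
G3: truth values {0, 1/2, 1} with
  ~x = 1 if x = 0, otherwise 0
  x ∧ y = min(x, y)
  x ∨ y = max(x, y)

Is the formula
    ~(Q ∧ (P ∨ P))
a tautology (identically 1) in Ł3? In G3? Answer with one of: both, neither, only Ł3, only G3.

neither

In Ł3: at P = 1/2, Q = 1/2 the value is 1/2 — not a tautology.
In G3: at P = 1/2, Q = 1/2 the value is 0 — not a tautology.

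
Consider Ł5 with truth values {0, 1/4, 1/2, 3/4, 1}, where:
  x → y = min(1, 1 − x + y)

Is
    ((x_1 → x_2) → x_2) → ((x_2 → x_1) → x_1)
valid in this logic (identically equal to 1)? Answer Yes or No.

Yes

At x_1 = 1, x_2 = 1/2, for instance:
x_1 → x_2 = 1 → 1/2 = 1/2
(x_1 → x_2) → x_2 = 1/2 → 1/2 = 1
x_2 → x_1 = 1/2 → 1 = 1
(x_2 → x_1) → x_1 = 1 → 1 = 1
((x_1 → x_2) → x_2) → ((x_2 → x_1) → x_1) = 1 → 1 = 1
and checking the remaining 24 assignments likewise gives ≥ 1 in every case.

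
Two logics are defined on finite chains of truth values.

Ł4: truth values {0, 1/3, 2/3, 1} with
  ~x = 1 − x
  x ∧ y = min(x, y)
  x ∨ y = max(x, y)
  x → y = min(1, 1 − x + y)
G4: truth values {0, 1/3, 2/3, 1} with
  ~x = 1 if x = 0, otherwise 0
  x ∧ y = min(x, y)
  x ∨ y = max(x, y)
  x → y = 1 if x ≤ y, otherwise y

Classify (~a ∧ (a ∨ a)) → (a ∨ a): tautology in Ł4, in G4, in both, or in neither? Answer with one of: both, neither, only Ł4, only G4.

In Ł4: every assignment gives 1 — tautology.
In G4: every assignment gives 1 — tautology.

both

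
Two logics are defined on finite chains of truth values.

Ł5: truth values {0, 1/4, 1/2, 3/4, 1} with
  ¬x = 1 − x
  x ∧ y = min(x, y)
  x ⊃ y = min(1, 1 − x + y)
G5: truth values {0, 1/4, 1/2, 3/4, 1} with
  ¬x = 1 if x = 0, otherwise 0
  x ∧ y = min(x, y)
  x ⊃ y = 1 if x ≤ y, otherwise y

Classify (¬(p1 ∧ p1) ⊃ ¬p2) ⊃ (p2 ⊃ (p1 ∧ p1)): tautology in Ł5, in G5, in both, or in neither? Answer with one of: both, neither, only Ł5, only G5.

In Ł5: every assignment gives 1 — tautology.
In G5: at p1 = 1/4, p2 = 1/2 the value is 1/4 — not a tautology.

only Ł5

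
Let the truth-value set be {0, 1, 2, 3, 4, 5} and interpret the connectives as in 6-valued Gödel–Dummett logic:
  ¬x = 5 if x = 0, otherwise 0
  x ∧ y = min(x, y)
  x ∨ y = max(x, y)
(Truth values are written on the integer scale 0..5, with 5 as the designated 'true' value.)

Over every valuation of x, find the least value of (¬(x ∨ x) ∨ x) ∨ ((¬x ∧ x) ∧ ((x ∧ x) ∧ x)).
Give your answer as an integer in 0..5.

1

Take x = 1:
x ∨ x = 1 ∨ 1 = 1
¬(x ∨ x) = ¬1 = 0
¬(x ∨ x) ∨ x = 0 ∨ 1 = 1
¬x = ¬1 = 0
¬x ∧ x = 0 ∧ 1 = 0
x ∧ x = 1 ∧ 1 = 1
(x ∧ x) ∧ x = 1 ∧ 1 = 1
(¬x ∧ x) ∧ ((x ∧ x) ∧ x) = 0 ∧ 1 = 0
(¬(x ∨ x) ∨ x) ∨ ((¬x ∧ x) ∧ ((x ∧ x) ∧ x)) = 1 ∨ 0 = 1
No assignment yields a value below 1, so this is the minimum.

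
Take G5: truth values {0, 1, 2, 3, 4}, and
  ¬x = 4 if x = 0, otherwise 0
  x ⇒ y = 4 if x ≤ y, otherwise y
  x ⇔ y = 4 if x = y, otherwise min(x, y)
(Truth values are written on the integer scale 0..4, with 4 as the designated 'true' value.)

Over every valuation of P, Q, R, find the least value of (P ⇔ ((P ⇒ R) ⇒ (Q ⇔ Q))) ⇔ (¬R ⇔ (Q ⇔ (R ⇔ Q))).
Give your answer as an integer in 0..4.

0

Take P = 1, Q = 0, R = 0:
P ⇒ R = 1 ⇒ 0 = 0
Q ⇔ Q = 0 ⇔ 0 = 4
(P ⇒ R) ⇒ (Q ⇔ Q) = 0 ⇒ 4 = 4
P ⇔ ((P ⇒ R) ⇒ (Q ⇔ Q)) = 1 ⇔ 4 = 1
¬R = ¬0 = 4
R ⇔ Q = 0 ⇔ 0 = 4
Q ⇔ (R ⇔ Q) = 0 ⇔ 4 = 0
¬R ⇔ (Q ⇔ (R ⇔ Q)) = 4 ⇔ 0 = 0
(P ⇔ ((P ⇒ R) ⇒ (Q ⇔ Q))) ⇔ (¬R ⇔ (Q ⇔ (R ⇔ Q))) = 1 ⇔ 0 = 0
No assignment yields a value below 0, so this is the minimum.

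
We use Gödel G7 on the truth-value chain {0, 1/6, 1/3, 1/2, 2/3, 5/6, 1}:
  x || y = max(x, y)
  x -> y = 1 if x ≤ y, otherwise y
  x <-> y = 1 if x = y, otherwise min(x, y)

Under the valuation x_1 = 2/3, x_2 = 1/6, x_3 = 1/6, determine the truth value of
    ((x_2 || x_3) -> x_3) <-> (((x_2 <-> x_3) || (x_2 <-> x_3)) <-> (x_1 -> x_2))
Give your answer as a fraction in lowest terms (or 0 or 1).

x_2 || x_3 = 1/6 || 1/6 = 1/6
(x_2 || x_3) -> x_3 = 1/6 -> 1/6 = 1
x_2 <-> x_3 = 1/6 <-> 1/6 = 1
x_2 <-> x_3 = 1/6 <-> 1/6 = 1
(x_2 <-> x_3) || (x_2 <-> x_3) = 1 || 1 = 1
x_1 -> x_2 = 2/3 -> 1/6 = 1/6
((x_2 <-> x_3) || (x_2 <-> x_3)) <-> (x_1 -> x_2) = 1 <-> 1/6 = 1/6
((x_2 || x_3) -> x_3) <-> (((x_2 <-> x_3) || (x_2 <-> x_3)) <-> (x_1 -> x_2)) = 1 <-> 1/6 = 1/6

1/6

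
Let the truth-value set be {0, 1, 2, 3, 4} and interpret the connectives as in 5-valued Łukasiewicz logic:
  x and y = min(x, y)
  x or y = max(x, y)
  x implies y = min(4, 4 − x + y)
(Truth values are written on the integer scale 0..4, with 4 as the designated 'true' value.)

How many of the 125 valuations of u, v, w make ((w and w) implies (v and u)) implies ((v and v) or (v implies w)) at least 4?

value 4: 99 assignments (counts)
value 3: 21 assignments
value 2: 5 assignments
So 99 of the 125 assignments meet the threshold.

99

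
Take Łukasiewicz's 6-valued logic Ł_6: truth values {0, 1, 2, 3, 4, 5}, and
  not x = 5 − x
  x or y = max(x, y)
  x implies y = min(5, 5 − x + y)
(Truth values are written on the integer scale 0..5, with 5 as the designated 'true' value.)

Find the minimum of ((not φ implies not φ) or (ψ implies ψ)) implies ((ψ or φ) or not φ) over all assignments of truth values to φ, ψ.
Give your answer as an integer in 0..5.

3

Take φ = 2, ψ = 0:
not φ = not 2 = 3
not φ = not 2 = 3
not φ implies not φ = 3 implies 3 = 5
ψ implies ψ = 0 implies 0 = 5
(not φ implies not φ) or (ψ implies ψ) = 5 or 5 = 5
ψ or φ = 0 or 2 = 2
not φ = not 2 = 3
(ψ or φ) or not φ = 2 or 3 = 3
((not φ implies not φ) or (ψ implies ψ)) implies ((ψ or φ) or not φ) = 5 implies 3 = 3
No assignment yields a value below 3, so this is the minimum.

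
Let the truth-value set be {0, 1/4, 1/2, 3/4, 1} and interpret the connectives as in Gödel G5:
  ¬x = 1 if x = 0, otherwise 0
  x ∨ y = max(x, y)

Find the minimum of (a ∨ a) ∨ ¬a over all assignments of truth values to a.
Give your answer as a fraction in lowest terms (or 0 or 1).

1/4

Take a = 1/4:
a ∨ a = 1/4 ∨ 1/4 = 1/4
¬a = ¬1/4 = 0
(a ∨ a) ∨ ¬a = 1/4 ∨ 0 = 1/4
No assignment yields a value below 1/4, so this is the minimum.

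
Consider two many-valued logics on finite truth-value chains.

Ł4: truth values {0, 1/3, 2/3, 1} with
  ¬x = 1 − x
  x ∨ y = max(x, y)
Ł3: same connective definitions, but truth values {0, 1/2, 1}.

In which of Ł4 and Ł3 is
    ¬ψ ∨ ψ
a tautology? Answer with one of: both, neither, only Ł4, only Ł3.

neither

In Ł4: at ψ = 1/3 the value is 2/3 — not a tautology.
In Ł3: at ψ = 1/2 the value is 1/2 — not a tautology.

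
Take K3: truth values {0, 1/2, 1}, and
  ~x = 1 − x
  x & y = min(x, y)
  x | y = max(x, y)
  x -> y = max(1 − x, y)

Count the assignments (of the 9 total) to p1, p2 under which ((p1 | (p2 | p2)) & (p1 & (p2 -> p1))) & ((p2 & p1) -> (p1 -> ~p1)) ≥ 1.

p1 = 0, p2 = 0 ↦ 0  <
p1 = 0, p2 = 1/2 ↦ 0  <
p1 = 0, p2 = 1 ↦ 0  <
p1 = 1/2, p2 = 0 ↦ 1/2  <
p1 = 1/2, p2 = 1/2 ↦ 1/2  <
p1 = 1/2, p2 = 1 ↦ 1/2  <
p1 = 1, p2 = 0 ↦ 1  ≥
p1 = 1, p2 = 1/2 ↦ 1/2  <
p1 = 1, p2 = 1 ↦ 0  <
So 1 of the 9 assignments meets the threshold.

1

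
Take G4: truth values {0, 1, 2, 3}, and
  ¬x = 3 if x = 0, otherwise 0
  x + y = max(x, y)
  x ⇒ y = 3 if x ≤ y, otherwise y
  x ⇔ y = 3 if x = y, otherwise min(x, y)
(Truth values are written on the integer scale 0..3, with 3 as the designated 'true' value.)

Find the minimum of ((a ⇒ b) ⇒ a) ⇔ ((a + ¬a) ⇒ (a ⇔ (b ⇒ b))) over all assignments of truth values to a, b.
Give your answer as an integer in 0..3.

1

Take a = 1, b = 1:
a ⇒ b = 1 ⇒ 1 = 3
(a ⇒ b) ⇒ a = 3 ⇒ 1 = 1
¬a = ¬1 = 0
a + ¬a = 1 + 0 = 1
b ⇒ b = 1 ⇒ 1 = 3
a ⇔ (b ⇒ b) = 1 ⇔ 3 = 1
(a + ¬a) ⇒ (a ⇔ (b ⇒ b)) = 1 ⇒ 1 = 3
((a ⇒ b) ⇒ a) ⇔ ((a + ¬a) ⇒ (a ⇔ (b ⇒ b))) = 1 ⇔ 3 = 1
No assignment yields a value below 1, so this is the minimum.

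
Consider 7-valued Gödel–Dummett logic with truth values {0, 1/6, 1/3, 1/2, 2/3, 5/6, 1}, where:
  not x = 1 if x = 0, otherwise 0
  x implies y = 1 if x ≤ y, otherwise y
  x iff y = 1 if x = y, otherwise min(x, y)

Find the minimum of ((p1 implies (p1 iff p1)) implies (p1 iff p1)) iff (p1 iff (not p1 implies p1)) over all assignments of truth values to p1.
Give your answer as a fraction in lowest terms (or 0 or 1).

Take p1 = 1/6:
p1 iff p1 = 1/6 iff 1/6 = 1
p1 implies (p1 iff p1) = 1/6 implies 1 = 1
p1 iff p1 = 1/6 iff 1/6 = 1
(p1 implies (p1 iff p1)) implies (p1 iff p1) = 1 implies 1 = 1
not p1 = not 1/6 = 0
not p1 implies p1 = 0 implies 1/6 = 1
p1 iff (not p1 implies p1) = 1/6 iff 1 = 1/6
((p1 implies (p1 iff p1)) implies (p1 iff p1)) iff (p1 iff (not p1 implies p1)) = 1 iff 1/6 = 1/6
No assignment yields a value below 1/6, so this is the minimum.

1/6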